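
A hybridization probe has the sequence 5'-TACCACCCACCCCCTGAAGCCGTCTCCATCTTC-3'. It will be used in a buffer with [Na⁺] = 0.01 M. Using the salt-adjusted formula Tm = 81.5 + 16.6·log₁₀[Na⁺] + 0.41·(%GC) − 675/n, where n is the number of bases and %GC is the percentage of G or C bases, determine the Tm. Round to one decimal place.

Length n = 33. G=3, A=6, C=17, T=7
G+C = 20, so %GC = 20/33 × 100 = 60.606%
Salt term: 16.6 × (-2) = -33.2
GC term: 0.41 × 60.606 = 24.848; length term: −675/33 = −20.455
Tm = 81.5 + (-33.2) + 24.848 − 20.455 = 52.693 → 52.7°C

52.7°C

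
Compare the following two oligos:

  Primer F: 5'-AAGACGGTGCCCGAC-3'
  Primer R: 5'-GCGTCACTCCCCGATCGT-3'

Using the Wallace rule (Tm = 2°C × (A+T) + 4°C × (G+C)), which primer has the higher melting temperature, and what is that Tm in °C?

Primer R, 60°C

Primer F: A+T=5, G+C=10 → Tm = 2(5)+4(10) = 50°C
Primer R: A+T=6, G+C=12 → Tm = 2(6)+4(12) = 60°C
50°C vs 60°C → primer R is higher.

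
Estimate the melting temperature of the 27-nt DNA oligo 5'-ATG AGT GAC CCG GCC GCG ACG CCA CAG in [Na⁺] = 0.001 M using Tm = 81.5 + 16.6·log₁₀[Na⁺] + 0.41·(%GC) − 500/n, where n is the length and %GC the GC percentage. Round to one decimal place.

42.0°C

Length n = 27. Counting bases: C=10, T=2, A=6, G=9
G+C = 19, so %GC = 19/27 × 100 = 70.37%
Salt term: 16.6 × (-3) = -49.8
GC term: 0.41 × 70.37 = 28.852; length term: −500/27 = −18.519
Tm = 81.5 + (-49.8) + 28.852 − 18.519 = 42.033 → 42.0°C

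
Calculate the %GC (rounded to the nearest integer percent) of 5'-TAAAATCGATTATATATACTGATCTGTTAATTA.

18%

Scanning the sequence gives T=14, A=13, C=3, G=3.
G+C = 3 + 3 = 6 out of 33 bases
%GC = 6/33 × 100 = 18.18% ≈ 18%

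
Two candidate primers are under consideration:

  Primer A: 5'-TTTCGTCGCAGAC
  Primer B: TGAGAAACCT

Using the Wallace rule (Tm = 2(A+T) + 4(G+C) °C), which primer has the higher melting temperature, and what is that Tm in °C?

Primer A, 40°C

Primer A: A+T=6, G+C=7 → Tm = 2(6)+4(7) = 40°C
Primer B: A+T=6, G+C=4 → Tm = 2(6)+4(4) = 28°C
40°C vs 28°C → primer A is higher.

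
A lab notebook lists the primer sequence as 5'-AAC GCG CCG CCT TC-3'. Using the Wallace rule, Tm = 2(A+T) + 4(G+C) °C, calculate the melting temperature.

Counting bases: T=2, A=2, G=3, C=7
A+T = 4, G+C = 10
Tm = 2×4 + 4×10 = 48°C

48°C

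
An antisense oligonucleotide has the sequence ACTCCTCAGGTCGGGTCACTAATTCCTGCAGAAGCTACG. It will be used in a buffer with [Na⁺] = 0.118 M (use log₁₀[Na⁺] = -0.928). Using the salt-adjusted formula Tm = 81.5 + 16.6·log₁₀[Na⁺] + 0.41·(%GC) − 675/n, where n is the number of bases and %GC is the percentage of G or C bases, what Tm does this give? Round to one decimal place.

70.9°C

Length n = 39. C=12, A=9, T=9, G=9
G+C = 21, so %GC = 21/39 × 100 = 53.846%
Salt term: 16.6 × (-0.928) = -15.405
GC term: 0.41 × 53.846 = 22.077; length term: −675/39 = −17.308
Tm = 81.5 + (-15.405) + 22.077 − 17.308 = 70.864 → 70.9°C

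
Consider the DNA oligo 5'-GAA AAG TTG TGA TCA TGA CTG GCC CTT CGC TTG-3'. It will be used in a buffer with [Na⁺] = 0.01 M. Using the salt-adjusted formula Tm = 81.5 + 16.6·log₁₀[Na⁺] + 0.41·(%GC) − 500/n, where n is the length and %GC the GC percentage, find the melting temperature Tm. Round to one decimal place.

Length n = 33. Counting bases: T=10, G=9, C=7, A=7
G+C = 16, so %GC = 16/33 × 100 = 48.485%
Salt term: 16.6 × (-2) = -33.2
GC term: 0.41 × 48.485 = 19.879; length term: −500/33 = −15.152
Tm = 81.5 + (-33.2) + 19.879 − 15.152 = 53.027 → 53.0°C

53.0°C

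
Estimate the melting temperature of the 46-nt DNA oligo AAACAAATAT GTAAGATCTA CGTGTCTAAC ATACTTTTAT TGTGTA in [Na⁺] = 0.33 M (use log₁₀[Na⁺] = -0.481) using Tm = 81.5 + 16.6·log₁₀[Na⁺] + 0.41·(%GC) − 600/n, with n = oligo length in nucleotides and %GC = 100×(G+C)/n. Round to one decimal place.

71.2°C

Length n = 46. Counting bases: T=17, C=6, G=6, A=17
G+C = 12, so %GC = 12/46 × 100 = 26.087%
Salt term: 16.6 × (-0.481) = -7.985
GC term: 0.41 × 26.087 = 10.696; length term: −600/46 = −13.043
Tm = 81.5 + (-7.985) + 10.696 − 13.043 = 71.168 → 71.2°C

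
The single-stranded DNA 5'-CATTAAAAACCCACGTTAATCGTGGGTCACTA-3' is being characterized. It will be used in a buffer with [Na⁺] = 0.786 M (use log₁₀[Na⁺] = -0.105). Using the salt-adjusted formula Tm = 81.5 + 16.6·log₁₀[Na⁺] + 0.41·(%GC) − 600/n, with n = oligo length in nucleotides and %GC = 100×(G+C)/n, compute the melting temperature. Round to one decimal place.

77.7°C

Length n = 32. Base counts: A=11, G=5, C=8, T=8
G+C = 13, so %GC = 13/32 × 100 = 40.625%
Salt term: 16.6 × (-0.105) = -1.743
GC term: 0.41 × 40.625 = 16.656; length term: −600/32 = −18.75
Tm = 81.5 + (-1.743) + 16.656 − 18.75 = 77.663 → 77.7°C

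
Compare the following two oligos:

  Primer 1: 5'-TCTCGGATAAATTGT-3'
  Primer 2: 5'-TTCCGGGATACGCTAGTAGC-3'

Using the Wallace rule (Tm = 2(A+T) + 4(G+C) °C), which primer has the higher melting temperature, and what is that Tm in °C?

Primer 1: A+T=10, G+C=5 → Tm = 2(10)+4(5) = 40°C
Primer 2: A+T=9, G+C=11 → Tm = 2(9)+4(11) = 62°C
40°C vs 62°C → primer 2 is higher.

Primer 2, 62°C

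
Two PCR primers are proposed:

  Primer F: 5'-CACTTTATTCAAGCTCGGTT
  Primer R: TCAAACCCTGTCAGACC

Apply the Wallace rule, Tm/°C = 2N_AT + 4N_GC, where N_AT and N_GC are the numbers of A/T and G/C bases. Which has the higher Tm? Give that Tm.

Primer F, 56°C

Primer F: A+T=12, G+C=8 → Tm = 2(12)+4(8) = 56°C
Primer R: A+T=8, G+C=9 → Tm = 2(8)+4(9) = 52°C
56°C vs 52°C → primer F is higher.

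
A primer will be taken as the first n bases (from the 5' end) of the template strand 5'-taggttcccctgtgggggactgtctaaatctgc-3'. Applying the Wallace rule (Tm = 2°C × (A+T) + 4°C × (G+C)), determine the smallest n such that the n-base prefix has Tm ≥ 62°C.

First 18 bases: TAGGTTCCCCTGTGGGGG → Tm = 60°C (< 62°C)
First 19 bases: TAGGTTCCCCTGTGGGGGA → Tm = 62°C (≥ 62°C)
Each additional base adds 2°C (A/T) or 4°C (G/C), so Tm is non-decreasing in n; n = 19 is the first length to reach 62°C.

n = 19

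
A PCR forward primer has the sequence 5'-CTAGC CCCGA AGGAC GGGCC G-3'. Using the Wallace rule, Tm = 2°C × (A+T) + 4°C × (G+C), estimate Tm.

74°C

Base counts: T=1, A=4, G=8, C=8
AT pairs contribute 5, GC pairs contribute 16.
Tm = 4·16 + 2·5 = 64 + 10 = 74°C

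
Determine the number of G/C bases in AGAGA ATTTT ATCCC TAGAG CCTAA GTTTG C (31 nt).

12

G=6, A=9, C=6, T=10
G+C = 6 + 6 = 12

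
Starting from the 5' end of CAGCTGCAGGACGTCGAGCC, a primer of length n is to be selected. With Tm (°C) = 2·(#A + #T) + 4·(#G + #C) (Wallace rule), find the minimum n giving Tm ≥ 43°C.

First 12 bases: CAGCTGCAGGAC → Tm = 40°C (< 43°C)
First 13 bases: CAGCTGCAGGACG → Tm = 44°C (≥ 43°C)
Each additional base adds 2°C (A/T) or 4°C (G/C), so Tm is non-decreasing in n; n = 13 is the first length to reach 43°C.

n = 13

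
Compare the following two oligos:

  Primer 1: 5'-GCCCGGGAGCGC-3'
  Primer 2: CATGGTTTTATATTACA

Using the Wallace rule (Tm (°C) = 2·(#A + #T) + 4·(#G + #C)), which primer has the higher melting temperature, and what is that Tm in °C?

Primer 1: A+T=1, G+C=11 → Tm = 2(1)+4(11) = 46°C
Primer 2: A+T=13, G+C=4 → Tm = 2(13)+4(4) = 42°C
46°C vs 42°C → primer 1 is higher.

Primer 1, 46°C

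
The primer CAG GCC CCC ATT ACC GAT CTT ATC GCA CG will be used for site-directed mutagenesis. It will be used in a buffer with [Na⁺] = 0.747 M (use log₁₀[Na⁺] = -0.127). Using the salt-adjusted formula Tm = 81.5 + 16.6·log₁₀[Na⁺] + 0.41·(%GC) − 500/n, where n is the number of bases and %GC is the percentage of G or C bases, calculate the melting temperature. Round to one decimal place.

Length n = 29. Scanning the sequence gives A=6, T=6, G=5, C=12.
G+C = 17, so %GC = 17/29 × 100 = 58.621%
Salt term: 16.6 × (-0.127) = -2.108
GC term: 0.41 × 58.621 = 24.035; length term: −500/29 = −17.241
Tm = 81.5 + (-2.108) + 24.035 − 17.241 = 86.186 → 86.2°C

86.2°C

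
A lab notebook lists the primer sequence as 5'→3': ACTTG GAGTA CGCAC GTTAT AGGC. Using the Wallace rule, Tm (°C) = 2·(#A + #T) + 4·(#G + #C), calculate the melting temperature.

G=7, A=6, T=6, C=5
So N_AT = 12 and N_GC = 12.
Tm = 4·12 + 2·12 = 48 + 24 = 72°C

72°C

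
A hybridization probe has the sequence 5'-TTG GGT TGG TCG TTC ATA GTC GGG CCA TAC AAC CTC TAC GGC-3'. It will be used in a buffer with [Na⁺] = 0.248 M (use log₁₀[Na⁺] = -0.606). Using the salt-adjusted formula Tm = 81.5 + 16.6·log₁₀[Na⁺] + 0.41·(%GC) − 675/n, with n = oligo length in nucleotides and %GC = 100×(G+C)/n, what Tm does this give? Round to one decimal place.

Length n = 42. Scanning the sequence gives G=12, T=12, C=11, A=7.
G+C = 23, so %GC = 23/42 × 100 = 54.762%
Salt term: 16.6 × (-0.606) = -10.06
GC term: 0.41 × 54.762 = 22.452; length term: −675/42 = −16.071
Tm = 81.5 + (-10.06) + 22.452 − 16.071 = 77.821 → 77.8°C

77.8°C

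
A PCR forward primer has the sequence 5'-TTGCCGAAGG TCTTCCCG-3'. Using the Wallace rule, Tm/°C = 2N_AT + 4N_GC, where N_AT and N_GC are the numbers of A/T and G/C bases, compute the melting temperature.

58°C

Base counts: G=5, C=6, T=5, A=2
AT pairs contribute 7, GC pairs contribute 11.
Tm = 2(7) + 4(11) = 14 + 44 = 58°C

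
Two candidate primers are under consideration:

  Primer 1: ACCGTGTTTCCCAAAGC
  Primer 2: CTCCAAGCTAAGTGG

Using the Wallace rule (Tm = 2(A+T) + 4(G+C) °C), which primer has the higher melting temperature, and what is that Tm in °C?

Primer 1: A+T=8, G+C=9 → Tm = 2(8)+4(9) = 52°C
Primer 2: A+T=7, G+C=8 → Tm = 2(7)+4(8) = 46°C
52°C vs 46°C → primer 1 is higher.

Primer 1, 52°C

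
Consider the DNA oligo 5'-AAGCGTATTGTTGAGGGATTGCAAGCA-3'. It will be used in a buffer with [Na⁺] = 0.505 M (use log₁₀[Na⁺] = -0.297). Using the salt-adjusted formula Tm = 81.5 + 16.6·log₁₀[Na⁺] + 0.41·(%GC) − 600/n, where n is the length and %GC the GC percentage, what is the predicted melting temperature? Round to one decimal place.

72.6°C

Length n = 27. A=8, T=7, G=9, C=3
G+C = 12, so %GC = 12/27 × 100 = 44.444%
Salt term: 16.6 × (-0.297) = -4.93
GC term: 0.41 × 44.444 = 18.222; length term: −600/27 = −22.222
Tm = 81.5 + (-4.93) + 18.222 − 22.222 = 72.57 → 72.6°C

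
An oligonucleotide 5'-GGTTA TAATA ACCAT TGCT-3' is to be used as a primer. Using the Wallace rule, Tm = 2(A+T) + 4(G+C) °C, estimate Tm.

G=3, A=6, T=7, C=3
AT pairs contribute 13, GC pairs contribute 6.
Tm = 2(13) + 4(6) = 26 + 24 = 50°C

50°C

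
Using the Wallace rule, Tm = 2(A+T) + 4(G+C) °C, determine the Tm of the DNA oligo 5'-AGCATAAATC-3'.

26°C

Scanning the sequence gives A=5, G=1, T=2, C=2.
A+T = 7, G+C = 3
Tm = 2(7) + 4(3) = 14 + 12 = 26°C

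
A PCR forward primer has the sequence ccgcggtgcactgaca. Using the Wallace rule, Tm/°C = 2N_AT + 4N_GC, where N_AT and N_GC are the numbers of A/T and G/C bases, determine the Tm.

C=6, A=3, T=2, G=5
A+T = 5, G+C = 11
Tm = 4·11 + 2·5 = 44 + 10 = 54°C

54°C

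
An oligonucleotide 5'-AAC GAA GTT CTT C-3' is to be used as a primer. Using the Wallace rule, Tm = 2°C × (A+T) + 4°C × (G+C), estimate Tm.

36°C

Counting bases: G=2, A=4, C=3, T=4
A+T = 8, G+C = 5
Tm = 2(8) + 4(5) = 16 + 20 = 36°C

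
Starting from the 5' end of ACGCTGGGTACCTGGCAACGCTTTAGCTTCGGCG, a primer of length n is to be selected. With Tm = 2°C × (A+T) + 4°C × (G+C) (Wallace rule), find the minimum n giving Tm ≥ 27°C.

First 7 bases: ACGCTGG → Tm = 24°C (< 27°C)
First 8 bases: ACGCTGGG → Tm = 28°C (≥ 27°C)
Each additional base adds 2°C (A/T) or 4°C (G/C), so Tm is non-decreasing in n; n = 8 is the first length to reach 27°C.

n = 8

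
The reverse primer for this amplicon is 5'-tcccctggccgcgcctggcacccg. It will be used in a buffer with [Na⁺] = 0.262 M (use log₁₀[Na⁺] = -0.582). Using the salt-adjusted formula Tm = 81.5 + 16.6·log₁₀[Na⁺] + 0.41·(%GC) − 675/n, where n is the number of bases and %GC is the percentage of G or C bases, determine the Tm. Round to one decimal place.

77.9°C

Length n = 24. Scanning the sequence gives A=1, T=3, G=7, C=13.
G+C = 20, so %GC = 20/24 × 100 = 83.333%
Salt term: 16.6 × (-0.582) = -9.661
GC term: 0.41 × 83.333 = 34.167; length term: −675/24 = −28.125
Tm = 81.5 + (-9.661) + 34.167 − 28.125 = 77.881 → 77.9°C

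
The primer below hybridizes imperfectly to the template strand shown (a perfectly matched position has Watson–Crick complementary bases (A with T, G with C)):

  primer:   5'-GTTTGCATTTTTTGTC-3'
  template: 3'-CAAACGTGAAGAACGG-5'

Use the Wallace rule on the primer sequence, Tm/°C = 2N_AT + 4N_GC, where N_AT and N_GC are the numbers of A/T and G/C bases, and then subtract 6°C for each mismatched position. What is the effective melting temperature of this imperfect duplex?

24°C

Primer base counts: A=1, T=10, G=3, C=2 → A+T=11, G+C=5
Perfect-match Tm = 2(11) + 4(5) = 22 + 20 = 42°C
Mismatches (positions where the bases are not complementary): 3 (at positions 8, 11, 15)
Effective Tm = 42 − 3×6 = 42 − 18 = 24°C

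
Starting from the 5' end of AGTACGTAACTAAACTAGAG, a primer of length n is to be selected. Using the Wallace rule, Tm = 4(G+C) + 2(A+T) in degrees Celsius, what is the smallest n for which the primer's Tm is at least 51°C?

First 19 bases: AGTACGTAACTAAACTAGA → Tm = 50°C (< 51°C)
First 20 bases: AGTACGTAACTAAACTAGAG → Tm = 54°C (≥ 51°C)
Each additional base adds 2°C (A/T) or 4°C (G/C), so Tm is non-decreasing in n; n = 20 is the first length to reach 51°C.

n = 20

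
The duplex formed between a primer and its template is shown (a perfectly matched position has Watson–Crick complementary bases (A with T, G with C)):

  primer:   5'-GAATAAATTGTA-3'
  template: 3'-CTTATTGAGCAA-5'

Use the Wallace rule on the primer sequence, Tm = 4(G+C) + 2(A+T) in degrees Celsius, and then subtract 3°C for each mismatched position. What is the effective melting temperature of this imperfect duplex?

19°C

Primer base counts: A=6, T=4, G=2, C=0 → A+T=10, G+C=2
Perfect-match Tm = 2(10) + 4(2) = 20 + 8 = 28°C
Mismatches (positions where the bases are not complementary): 3 (at positions 7, 9, 12)
Effective Tm = 28 − 3×3 = 28 − 9 = 19°C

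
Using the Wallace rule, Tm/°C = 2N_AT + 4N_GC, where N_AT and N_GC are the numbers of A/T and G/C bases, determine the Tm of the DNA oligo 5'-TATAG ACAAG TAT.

32°C

Base counts: G=2, C=1, T=4, A=6
A+T = 10, G+C = 3
Tm = 2(10) + 4(3) = 20 + 12 = 32°C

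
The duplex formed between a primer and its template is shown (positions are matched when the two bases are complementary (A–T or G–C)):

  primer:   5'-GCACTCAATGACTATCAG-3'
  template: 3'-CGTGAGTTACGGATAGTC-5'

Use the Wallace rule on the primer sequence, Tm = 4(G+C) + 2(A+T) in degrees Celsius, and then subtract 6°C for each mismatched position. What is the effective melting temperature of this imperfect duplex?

46°C

Primer base counts: A=6, T=4, G=3, C=5 → A+T=10, G+C=8
Perfect-match Tm = 2(10) + 4(8) = 20 + 32 = 52°C
Mismatches (positions where the bases are not complementary): 1 (at position 11)
Effective Tm = 52 − 1×6 = 52 − 6 = 46°C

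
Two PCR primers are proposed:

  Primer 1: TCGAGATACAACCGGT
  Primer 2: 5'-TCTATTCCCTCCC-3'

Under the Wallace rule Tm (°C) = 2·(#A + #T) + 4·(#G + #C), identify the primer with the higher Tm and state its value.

Primer 1: A+T=8, G+C=8 → Tm = 2(8)+4(8) = 48°C
Primer 2: A+T=6, G+C=7 → Tm = 2(6)+4(7) = 40°C
48°C vs 40°C → primer 1 is higher.

Primer 1, 48°C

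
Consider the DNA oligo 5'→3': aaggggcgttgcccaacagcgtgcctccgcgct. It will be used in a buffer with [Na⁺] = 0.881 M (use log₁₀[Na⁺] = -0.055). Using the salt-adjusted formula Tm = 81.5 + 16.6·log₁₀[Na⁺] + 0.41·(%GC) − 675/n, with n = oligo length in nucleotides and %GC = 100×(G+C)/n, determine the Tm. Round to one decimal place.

88.7°C

Length n = 33. Scanning the sequence gives C=12, T=5, A=5, G=11.
G+C = 23, so %GC = 23/33 × 100 = 69.697%
Salt term: 16.6 × (-0.055) = -0.913
GC term: 0.41 × 69.697 = 28.576; length term: −675/33 = −20.455
Tm = 81.5 + (-0.913) + 28.576 − 20.455 = 88.708 → 88.7°C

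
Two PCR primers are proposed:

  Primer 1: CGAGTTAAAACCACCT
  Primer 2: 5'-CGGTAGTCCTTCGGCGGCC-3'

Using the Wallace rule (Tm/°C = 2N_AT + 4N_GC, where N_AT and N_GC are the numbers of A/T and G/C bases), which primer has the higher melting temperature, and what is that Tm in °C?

Primer 2, 66°C

Primer 1: A+T=9, G+C=7 → Tm = 2(9)+4(7) = 46°C
Primer 2: A+T=5, G+C=14 → Tm = 2(5)+4(14) = 66°C
46°C vs 66°C → primer 2 is higher.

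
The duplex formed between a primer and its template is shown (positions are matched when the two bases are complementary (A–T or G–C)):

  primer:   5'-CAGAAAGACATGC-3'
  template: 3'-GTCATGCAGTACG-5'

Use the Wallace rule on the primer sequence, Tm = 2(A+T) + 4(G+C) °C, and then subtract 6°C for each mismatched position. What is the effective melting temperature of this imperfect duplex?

20°C

Primer base counts: A=6, T=1, G=3, C=3 → A+T=7, G+C=6
Perfect-match Tm = 2(7) + 4(6) = 14 + 24 = 38°C
Mismatches (positions where the bases are not complementary): 3 (at positions 4, 6, 8)
Effective Tm = 38 − 3×6 = 38 − 18 = 20°C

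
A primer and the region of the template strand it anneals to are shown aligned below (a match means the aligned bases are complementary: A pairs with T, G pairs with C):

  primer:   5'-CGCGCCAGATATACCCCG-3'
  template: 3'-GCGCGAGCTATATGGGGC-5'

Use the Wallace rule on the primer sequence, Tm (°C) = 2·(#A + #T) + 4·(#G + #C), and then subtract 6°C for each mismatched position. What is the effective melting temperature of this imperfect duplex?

48°C

Primer base counts: A=4, T=2, G=4, C=8 → A+T=6, G+C=12
Perfect-match Tm = 2(6) + 4(12) = 12 + 48 = 60°C
Mismatches (positions where the bases are not complementary): 2 (at positions 6, 7)
Effective Tm = 60 − 2×6 = 60 − 12 = 48°C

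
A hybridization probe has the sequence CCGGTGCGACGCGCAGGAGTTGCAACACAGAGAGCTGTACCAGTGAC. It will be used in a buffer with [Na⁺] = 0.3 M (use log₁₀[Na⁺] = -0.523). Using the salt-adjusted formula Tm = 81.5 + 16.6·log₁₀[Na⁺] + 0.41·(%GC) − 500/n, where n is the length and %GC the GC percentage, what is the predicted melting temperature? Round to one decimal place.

Length n = 47. Scanning the sequence gives T=6, A=12, C=13, G=16.
G+C = 29, so %GC = 29/47 × 100 = 61.702%
Salt term: 16.6 × (-0.523) = -8.682
GC term: 0.41 × 61.702 = 25.298; length term: −500/47 = −10.638
Tm = 81.5 + (-8.682) + 25.298 − 10.638 = 87.478 → 87.5°C

87.5°C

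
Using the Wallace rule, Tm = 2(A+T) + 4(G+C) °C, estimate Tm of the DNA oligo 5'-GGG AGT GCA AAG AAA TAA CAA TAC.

66°C

Base counts: C=3, A=12, T=3, G=6
A+T = 15, G+C = 9
Tm = 2(15) + 4(9) = 30 + 36 = 66°C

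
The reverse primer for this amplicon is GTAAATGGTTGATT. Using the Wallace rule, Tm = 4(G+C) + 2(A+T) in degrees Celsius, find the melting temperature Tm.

A=4, C=0, G=4, T=6
So N_AT = 10 and N_GC = 4.
Tm = 2(10) + 4(4) = 20 + 16 = 36°C

36°C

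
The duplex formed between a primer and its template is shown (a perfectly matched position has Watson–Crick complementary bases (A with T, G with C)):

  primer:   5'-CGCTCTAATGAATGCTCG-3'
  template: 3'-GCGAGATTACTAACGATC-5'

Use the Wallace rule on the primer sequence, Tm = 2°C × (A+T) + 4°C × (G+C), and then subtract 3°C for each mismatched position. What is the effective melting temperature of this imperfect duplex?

Primer base counts: A=4, T=5, G=4, C=5 → A+T=9, G+C=9
Perfect-match Tm = 2(9) + 4(9) = 18 + 36 = 54°C
Mismatches (positions where the bases are not complementary): 2 (at positions 12, 17)
Effective Tm = 54 − 2×3 = 54 − 6 = 48°C

48°C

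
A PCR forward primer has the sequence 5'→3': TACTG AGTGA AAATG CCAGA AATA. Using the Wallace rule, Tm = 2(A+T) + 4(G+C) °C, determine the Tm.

Base counts: C=3, G=5, A=11, T=5
So N_AT = 16 and N_GC = 8.
Tm = 2×16 + 4×8 = 64°C

64°C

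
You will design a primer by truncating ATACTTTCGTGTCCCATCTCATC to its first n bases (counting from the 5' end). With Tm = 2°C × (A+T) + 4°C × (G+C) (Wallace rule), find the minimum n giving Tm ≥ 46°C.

n = 16

First 15 bases: ATACTTTCGTGTCCC → Tm = 44°C (< 46°C)
First 16 bases: ATACTTTCGTGTCCCA → Tm = 46°C (≥ 46°C)
Since every base adds ≥2°C, Tm only increases with n, so the threshold is first crossed at n = 16.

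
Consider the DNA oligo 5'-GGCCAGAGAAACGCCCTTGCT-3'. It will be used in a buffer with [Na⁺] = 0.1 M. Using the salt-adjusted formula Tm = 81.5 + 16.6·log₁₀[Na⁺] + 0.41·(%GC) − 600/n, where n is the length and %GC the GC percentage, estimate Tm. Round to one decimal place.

61.7°C

Length n = 21. Base counts: A=5, T=3, G=6, C=7
G+C = 13, so %GC = 13/21 × 100 = 61.905%
Salt term: 16.6 × (-1) = -16.6
GC term: 0.41 × 61.905 = 25.381; length term: −600/21 = −28.571
Tm = 81.5 + (-16.6) + 25.381 − 28.571 = 61.71 → 61.7°C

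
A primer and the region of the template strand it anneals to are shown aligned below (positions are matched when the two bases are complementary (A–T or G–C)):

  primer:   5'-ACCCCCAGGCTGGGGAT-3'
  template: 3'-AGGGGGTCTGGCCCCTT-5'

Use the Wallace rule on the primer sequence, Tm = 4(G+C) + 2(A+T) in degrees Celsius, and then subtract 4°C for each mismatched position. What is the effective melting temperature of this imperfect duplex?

42°C

Primer base counts: A=3, T=2, G=6, C=6 → A+T=5, G+C=12
Perfect-match Tm = 2(5) + 4(12) = 10 + 48 = 58°C
Mismatches (positions where the bases are not complementary): 4 (at positions 1, 9, 11, 17)
Effective Tm = 58 − 4×4 = 58 − 16 = 42°C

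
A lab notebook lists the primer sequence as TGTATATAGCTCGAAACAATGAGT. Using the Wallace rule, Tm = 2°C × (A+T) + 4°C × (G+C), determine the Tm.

Scanning the sequence gives G=5, C=3, A=9, T=7.
A+T = 16, G+C = 8
Tm = 2×16 + 4×8 = 64°C

64°C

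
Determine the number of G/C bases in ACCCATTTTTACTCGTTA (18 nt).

6

Base counts: A=4, T=8, C=5, G=1
G+C = 1 + 5 = 6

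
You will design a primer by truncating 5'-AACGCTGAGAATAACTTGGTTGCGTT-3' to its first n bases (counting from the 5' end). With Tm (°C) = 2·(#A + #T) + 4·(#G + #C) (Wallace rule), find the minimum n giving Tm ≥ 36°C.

n = 13

First 12 bases: AACGCTGAGAAT → Tm = 34°C (< 36°C)
First 13 bases: AACGCTGAGAATA → Tm = 36°C (≥ 36°C)
Since every base adds ≥2°C, Tm only increases with n, so the threshold is first crossed at n = 13.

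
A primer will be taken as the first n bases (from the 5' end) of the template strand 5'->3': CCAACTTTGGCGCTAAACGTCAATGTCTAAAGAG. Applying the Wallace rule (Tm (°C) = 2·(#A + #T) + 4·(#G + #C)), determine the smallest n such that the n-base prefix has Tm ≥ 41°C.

First 12 bases: CCAACTTTGGCG → Tm = 38°C (< 41°C)
First 13 bases: CCAACTTTGGCGC → Tm = 42°C (≥ 41°C)
Each additional base adds 2°C (A/T) or 4°C (G/C), so Tm is non-decreasing in n; n = 13 is the first length to reach 41°C.

n = 13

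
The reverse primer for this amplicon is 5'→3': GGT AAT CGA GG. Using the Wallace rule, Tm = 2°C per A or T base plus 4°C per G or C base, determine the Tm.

Counting bases: C=1, A=3, G=5, T=2
AT pairs contribute 5, GC pairs contribute 6.
Tm = 4·6 + 2·5 = 24 + 10 = 34°C

34°C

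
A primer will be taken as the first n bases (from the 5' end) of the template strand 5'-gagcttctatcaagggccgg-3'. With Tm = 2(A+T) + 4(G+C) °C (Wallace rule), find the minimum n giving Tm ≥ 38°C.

n = 14

First 13 bases: GAGCTTCTATCAA → Tm = 36°C (< 38°C)
First 14 bases: GAGCTTCTATCAAG → Tm = 40°C (≥ 38°C)
Since every base adds ≥2°C, Tm only increases with n, so the threshold is first crossed at n = 14.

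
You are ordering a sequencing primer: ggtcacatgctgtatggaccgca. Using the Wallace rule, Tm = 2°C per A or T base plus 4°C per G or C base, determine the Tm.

Counting bases: A=5, C=6, G=7, T=5
AT pairs contribute 10, GC pairs contribute 13.
Tm = 2(10) + 4(13) = 20 + 52 = 72°C

72°C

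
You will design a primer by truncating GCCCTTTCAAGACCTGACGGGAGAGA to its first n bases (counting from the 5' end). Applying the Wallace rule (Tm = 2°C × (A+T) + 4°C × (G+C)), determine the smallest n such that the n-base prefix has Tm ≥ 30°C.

First 9 bases: GCCCTTTCA → Tm = 28°C (< 30°C)
First 10 bases: GCCCTTTCAA → Tm = 30°C (≥ 30°C)
Since every base adds ≥2°C, Tm only increases with n, so the threshold is first crossed at n = 10.

n = 10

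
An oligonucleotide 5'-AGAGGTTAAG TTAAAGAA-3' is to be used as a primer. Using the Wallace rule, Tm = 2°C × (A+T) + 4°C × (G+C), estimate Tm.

Scanning the sequence gives G=5, T=4, A=9, C=0.
A+T = 13, G+C = 5
Tm = 2×13 + 4×5 = 46°C

46°C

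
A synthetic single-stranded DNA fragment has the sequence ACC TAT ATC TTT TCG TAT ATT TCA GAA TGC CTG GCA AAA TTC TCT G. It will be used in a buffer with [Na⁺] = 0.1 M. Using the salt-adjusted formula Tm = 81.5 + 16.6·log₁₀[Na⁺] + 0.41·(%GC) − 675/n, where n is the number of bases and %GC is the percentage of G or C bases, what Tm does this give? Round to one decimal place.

Length n = 46. Base counts: C=10, T=18, G=6, A=12
G+C = 16, so %GC = 16/46 × 100 = 34.783%
Salt term: 16.6 × (-1) = -16.6
GC term: 0.41 × 34.783 = 14.261; length term: −675/46 = −14.674
Tm = 81.5 + (-16.6) + 14.261 − 14.674 = 64.487 → 64.5°C

64.5°C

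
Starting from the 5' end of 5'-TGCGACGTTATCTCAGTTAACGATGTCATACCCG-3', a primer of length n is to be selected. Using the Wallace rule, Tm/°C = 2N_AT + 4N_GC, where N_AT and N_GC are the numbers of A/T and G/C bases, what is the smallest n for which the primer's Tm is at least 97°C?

First 33 bases: TGCGACGTTATCTCAGTTAACGATGTCATACCC → Tm = 96°C (< 97°C)
First 34 bases: TGCGACGTTATCTCAGTTAACGATGTCATACCCG → Tm = 100°C (≥ 97°C)
Each additional base adds 2°C (A/T) or 4°C (G/C), so Tm is non-decreasing in n; n = 34 is the first length to reach 97°C.

n = 34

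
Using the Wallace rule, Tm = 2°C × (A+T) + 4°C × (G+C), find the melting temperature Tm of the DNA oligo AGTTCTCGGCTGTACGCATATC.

C=6, G=5, A=4, T=7
AT pairs contribute 11, GC pairs contribute 11.
Tm = 2(11) + 4(11) = 22 + 44 = 66°C

66°C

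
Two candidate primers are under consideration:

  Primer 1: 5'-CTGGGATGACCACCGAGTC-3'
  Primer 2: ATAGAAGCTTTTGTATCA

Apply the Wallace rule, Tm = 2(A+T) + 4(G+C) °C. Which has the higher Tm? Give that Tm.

Primer 1: A+T=7, G+C=12 → Tm = 2(7)+4(12) = 62°C
Primer 2: A+T=13, G+C=5 → Tm = 2(13)+4(5) = 46°C
62°C vs 46°C → primer 1 is higher.

Primer 1, 62°C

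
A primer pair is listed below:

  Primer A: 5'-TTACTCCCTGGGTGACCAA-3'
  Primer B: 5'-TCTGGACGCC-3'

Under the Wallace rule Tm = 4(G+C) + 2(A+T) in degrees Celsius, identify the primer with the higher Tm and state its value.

Primer A: A+T=9, G+C=10 → Tm = 2(9)+4(10) = 58°C
Primer B: A+T=3, G+C=7 → Tm = 2(3)+4(7) = 34°C
58°C vs 34°C → primer A is higher.

Primer A, 58°C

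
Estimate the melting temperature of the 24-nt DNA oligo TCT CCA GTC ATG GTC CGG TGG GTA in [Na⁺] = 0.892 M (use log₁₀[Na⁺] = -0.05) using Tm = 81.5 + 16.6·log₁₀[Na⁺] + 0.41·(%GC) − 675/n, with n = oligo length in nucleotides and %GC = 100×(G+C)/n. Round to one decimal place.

76.5°C

Length n = 24. Counting bases: G=8, C=6, A=3, T=7
G+C = 14, so %GC = 14/24 × 100 = 58.333%
Salt term: 16.6 × (-0.05) = -0.83
GC term: 0.41 × 58.333 = 23.917; length term: −675/24 = −28.125
Tm = 81.5 + (-0.83) + 23.917 − 28.125 = 76.462 → 76.5°C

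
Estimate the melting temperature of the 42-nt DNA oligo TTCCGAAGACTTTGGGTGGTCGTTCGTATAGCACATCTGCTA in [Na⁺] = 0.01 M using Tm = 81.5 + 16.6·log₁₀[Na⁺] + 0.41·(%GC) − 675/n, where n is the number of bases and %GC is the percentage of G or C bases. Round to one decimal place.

51.8°C

Length n = 42. A=8, T=14, C=9, G=11
G+C = 20, so %GC = 20/42 × 100 = 47.619%
Salt term: 16.6 × (-2) = -33.2
GC term: 0.41 × 47.619 = 19.524; length term: −675/42 = −16.071
Tm = 81.5 + (-33.2) + 19.524 − 16.071 = 51.753 → 51.8°C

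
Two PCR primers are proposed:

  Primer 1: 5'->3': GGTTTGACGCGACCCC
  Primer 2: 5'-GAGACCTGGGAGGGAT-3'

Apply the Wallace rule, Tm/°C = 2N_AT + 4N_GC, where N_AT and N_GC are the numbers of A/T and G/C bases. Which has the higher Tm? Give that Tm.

Primer 1, 54°C

Primer 1: A+T=5, G+C=11 → Tm = 2(5)+4(11) = 54°C
Primer 2: A+T=6, G+C=10 → Tm = 2(6)+4(10) = 52°C
54°C vs 52°C → primer 1 is higher.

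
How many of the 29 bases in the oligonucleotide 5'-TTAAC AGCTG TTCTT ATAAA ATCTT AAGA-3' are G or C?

7

Scanning the sequence gives A=11, G=3, C=4, T=11.
Total G or C: 3 + 4 = 7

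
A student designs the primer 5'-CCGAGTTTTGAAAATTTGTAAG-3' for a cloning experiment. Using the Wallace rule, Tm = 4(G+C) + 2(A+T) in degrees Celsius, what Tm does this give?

C=2, A=7, T=8, G=5
AT pairs contribute 15, GC pairs contribute 7.
Tm = 2(15) + 4(7) = 30 + 28 = 58°C

58°C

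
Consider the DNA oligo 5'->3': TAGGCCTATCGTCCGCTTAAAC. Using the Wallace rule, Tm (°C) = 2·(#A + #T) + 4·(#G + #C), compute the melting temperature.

66°C

Counting bases: A=5, T=6, C=7, G=4
A+T = 11, G+C = 11
Tm = 2(11) + 4(11) = 22 + 44 = 66°C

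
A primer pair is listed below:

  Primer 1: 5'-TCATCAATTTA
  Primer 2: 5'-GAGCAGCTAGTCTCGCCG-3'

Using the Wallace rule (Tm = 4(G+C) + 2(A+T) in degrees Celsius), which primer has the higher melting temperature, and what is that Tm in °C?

Primer 2, 60°C

Primer 1: A+T=9, G+C=2 → Tm = 2(9)+4(2) = 26°C
Primer 2: A+T=6, G+C=12 → Tm = 2(6)+4(12) = 60°C
26°C vs 60°C → primer 2 is higher.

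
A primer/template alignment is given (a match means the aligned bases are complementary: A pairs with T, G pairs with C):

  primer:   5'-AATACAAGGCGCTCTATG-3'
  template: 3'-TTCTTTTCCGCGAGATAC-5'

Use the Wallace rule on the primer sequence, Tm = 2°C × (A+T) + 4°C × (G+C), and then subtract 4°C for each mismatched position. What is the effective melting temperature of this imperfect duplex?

44°C

Primer base counts: A=6, T=4, G=4, C=4 → A+T=10, G+C=8
Perfect-match Tm = 2(10) + 4(8) = 20 + 32 = 52°C
Mismatches (positions where the bases are not complementary): 2 (at positions 3, 5)
Effective Tm = 52 − 2×4 = 52 − 8 = 44°C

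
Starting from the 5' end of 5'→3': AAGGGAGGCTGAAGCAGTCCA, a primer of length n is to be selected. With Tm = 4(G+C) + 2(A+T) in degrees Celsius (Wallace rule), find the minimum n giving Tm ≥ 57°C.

n = 19

First 18 bases: AAGGGAGGCTGAAGCAGT → Tm = 56°C (< 57°C)
First 19 bases: AAGGGAGGCTGAAGCAGTC → Tm = 60°C (≥ 57°C)
Since every base adds ≥2°C, Tm only increases with n, so the threshold is first crossed at n = 19.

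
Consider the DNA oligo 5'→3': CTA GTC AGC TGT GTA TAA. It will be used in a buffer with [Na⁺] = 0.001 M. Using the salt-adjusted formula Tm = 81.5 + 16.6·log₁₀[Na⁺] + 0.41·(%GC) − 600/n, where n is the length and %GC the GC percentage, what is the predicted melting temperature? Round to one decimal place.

Length n = 18. A=5, C=3, G=4, T=6
G+C = 7, so %GC = 7/18 × 100 = 38.889%
Salt term: 16.6 × (-3) = -49.8
GC term: 0.41 × 38.889 = 15.944; length term: −600/18 = −33.333
Tm = 81.5 + (-49.8) + 15.944 − 33.333 = 14.311 → 14.3°C

14.3°C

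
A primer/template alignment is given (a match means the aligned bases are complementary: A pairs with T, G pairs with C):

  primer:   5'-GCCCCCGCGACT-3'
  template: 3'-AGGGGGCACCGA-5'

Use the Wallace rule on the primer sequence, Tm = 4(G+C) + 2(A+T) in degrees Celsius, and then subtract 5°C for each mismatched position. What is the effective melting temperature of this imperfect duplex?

Primer base counts: A=1, T=1, G=3, C=7 → A+T=2, G+C=10
Perfect-match Tm = 2(2) + 4(10) = 4 + 40 = 44°C
Mismatches (positions where the bases are not complementary): 3 (at positions 1, 8, 10)
Effective Tm = 44 − 3×5 = 44 − 15 = 29°C

29°C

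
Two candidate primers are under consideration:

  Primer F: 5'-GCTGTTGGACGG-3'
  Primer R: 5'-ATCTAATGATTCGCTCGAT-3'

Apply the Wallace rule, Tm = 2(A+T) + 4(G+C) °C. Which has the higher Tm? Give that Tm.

Primer F: A+T=4, G+C=8 → Tm = 2(4)+4(8) = 40°C
Primer R: A+T=12, G+C=7 → Tm = 2(12)+4(7) = 52°C
40°C vs 52°C → primer R is higher.

Primer R, 52°C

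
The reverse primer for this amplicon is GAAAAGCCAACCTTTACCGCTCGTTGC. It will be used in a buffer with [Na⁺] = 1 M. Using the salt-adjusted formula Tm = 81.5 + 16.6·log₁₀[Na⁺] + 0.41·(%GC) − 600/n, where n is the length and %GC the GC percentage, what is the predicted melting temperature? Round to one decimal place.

Length n = 27. Scanning the sequence gives T=6, G=5, C=9, A=7.
G+C = 14, so %GC = 14/27 × 100 = 51.852%
Salt term: 16.6 × (0) = 0
GC term: 0.41 × 51.852 = 21.259; length term: −600/27 = −22.222
Tm = 81.5 + (0) + 21.259 − 22.222 = 80.537 → 80.5°C

80.5°C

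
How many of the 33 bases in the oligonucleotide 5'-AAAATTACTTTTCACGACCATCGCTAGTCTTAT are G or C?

Counting bases: C=8, A=10, G=3, T=12
Total G or C: 3 + 8 = 11

11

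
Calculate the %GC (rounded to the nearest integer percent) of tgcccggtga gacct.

Base counts: C=5, G=5, A=2, T=3
G+C = 5 + 5 = 10 out of 15 bases
%GC = 10/15 × 100 = 66.67% ≈ 67%

67%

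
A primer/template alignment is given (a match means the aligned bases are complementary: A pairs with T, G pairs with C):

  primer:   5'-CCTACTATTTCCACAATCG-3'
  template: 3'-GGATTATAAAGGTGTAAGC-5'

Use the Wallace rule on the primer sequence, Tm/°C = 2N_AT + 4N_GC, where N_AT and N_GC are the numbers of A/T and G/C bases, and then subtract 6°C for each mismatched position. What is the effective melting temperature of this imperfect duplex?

42°C

Primer base counts: A=5, T=6, G=1, C=7 → A+T=11, G+C=8
Perfect-match Tm = 2(11) + 4(8) = 22 + 32 = 54°C
Mismatches (positions where the bases are not complementary): 2 (at positions 5, 16)
Effective Tm = 54 − 2×6 = 54 − 12 = 42°C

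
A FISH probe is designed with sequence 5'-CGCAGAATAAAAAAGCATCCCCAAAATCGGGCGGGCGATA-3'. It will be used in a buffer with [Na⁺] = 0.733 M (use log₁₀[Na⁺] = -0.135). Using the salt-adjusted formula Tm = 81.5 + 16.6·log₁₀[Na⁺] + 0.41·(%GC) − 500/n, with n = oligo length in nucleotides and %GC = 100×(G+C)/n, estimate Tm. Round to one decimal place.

87.3°C

Length n = 40. Counting bases: T=4, G=10, C=10, A=16
G+C = 20, so %GC = 20/40 × 100 = 50%
Salt term: 16.6 × (-0.135) = -2.241
GC term: 0.41 × 50 = 20.5; length term: −500/40 = −12.5
Tm = 81.5 + (-2.241) + 20.5 − 12.5 = 87.259 → 87.3°C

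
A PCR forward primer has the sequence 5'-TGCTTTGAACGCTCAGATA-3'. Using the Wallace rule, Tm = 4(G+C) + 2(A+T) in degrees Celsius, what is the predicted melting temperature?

54°C

Base counts: C=4, A=5, T=6, G=4
A+T = 11, G+C = 8
Tm = 2×11 + 4×8 = 54°C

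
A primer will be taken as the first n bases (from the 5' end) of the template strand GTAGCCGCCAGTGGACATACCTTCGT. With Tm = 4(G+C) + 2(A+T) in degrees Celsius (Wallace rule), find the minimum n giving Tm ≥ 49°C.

First 14 bases: GTAGCCGCCAGTGG → Tm = 48°C (< 49°C)
First 15 bases: GTAGCCGCCAGTGGA → Tm = 50°C (≥ 49°C)
Each additional base adds 2°C (A/T) or 4°C (G/C), so Tm is non-decreasing in n; n = 15 is the first length to reach 49°C.

n = 15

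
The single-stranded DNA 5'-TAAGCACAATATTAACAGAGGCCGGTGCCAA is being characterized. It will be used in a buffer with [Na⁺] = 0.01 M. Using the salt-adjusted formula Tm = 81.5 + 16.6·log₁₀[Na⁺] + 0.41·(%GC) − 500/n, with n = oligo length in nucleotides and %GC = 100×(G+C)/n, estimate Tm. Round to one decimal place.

Length n = 31. Base counts: G=7, A=12, T=5, C=7
G+C = 14, so %GC = 14/31 × 100 = 45.161%
Salt term: 16.6 × (-2) = -33.2
GC term: 0.41 × 45.161 = 18.516; length term: −500/31 = −16.129
Tm = 81.5 + (-33.2) + 18.516 − 16.129 = 50.687 → 50.7°C

50.7°C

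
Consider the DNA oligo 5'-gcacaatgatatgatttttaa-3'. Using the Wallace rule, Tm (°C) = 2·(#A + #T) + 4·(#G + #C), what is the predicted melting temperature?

52°C

G=3, A=8, C=2, T=8
A+T = 16, G+C = 5
Tm = 4·5 + 2·16 = 20 + 32 = 52°C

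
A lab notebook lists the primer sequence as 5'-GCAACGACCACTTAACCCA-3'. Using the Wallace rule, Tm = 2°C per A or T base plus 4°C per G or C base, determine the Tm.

Base counts: T=2, C=8, A=7, G=2
AT pairs contribute 9, GC pairs contribute 10.
Tm = 2(9) + 4(10) = 18 + 40 = 58°C

58°C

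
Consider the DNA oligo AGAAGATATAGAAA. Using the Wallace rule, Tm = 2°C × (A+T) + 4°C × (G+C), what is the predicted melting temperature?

Counting bases: A=9, C=0, G=3, T=2
So N_AT = 11 and N_GC = 3.
Tm = 2×11 + 4×3 = 34°C

34°C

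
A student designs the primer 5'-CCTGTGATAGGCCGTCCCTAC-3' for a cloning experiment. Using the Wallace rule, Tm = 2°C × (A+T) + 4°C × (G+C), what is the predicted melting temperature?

T=5, A=3, G=5, C=8
AT pairs contribute 8, GC pairs contribute 13.
Tm = 4·13 + 2·8 = 52 + 16 = 68°C

68°C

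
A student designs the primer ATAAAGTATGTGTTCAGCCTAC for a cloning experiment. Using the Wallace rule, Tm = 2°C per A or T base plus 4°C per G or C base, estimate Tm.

Base counts: A=7, T=7, C=4, G=4
AT pairs contribute 14, GC pairs contribute 8.
Tm = 2(14) + 4(8) = 28 + 32 = 60°C

60°C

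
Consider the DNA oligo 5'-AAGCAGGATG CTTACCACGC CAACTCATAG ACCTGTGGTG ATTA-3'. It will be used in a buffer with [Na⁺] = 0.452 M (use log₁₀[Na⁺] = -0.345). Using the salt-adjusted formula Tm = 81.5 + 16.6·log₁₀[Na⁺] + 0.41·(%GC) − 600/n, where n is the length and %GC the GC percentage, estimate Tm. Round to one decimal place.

Length n = 44. G=10, T=10, A=13, C=11
G+C = 21, so %GC = 21/44 × 100 = 47.727%
Salt term: 16.6 × (-0.345) = -5.727
GC term: 0.41 × 47.727 = 19.568; length term: −600/44 = −13.636
Tm = 81.5 + (-5.727) + 19.568 − 13.636 = 81.705 → 81.7°C

81.7°C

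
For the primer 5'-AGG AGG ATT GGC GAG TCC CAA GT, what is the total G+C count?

Base counts: A=6, G=9, C=4, T=4
G+C = 9 + 4 = 13

13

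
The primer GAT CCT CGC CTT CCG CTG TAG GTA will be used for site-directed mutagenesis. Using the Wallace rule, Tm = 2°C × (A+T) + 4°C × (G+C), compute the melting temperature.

76°C

Scanning the sequence gives A=3, C=8, T=7, G=6.
A+T = 10, G+C = 14
Tm = 2(10) + 4(14) = 20 + 56 = 76°C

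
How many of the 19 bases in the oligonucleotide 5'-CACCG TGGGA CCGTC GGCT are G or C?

Counting bases: A=2, G=7, C=7, T=3
Total G or C: 7 + 7 = 14

14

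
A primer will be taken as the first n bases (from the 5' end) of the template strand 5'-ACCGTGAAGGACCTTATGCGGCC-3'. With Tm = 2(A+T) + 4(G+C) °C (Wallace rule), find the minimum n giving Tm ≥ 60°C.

First 19 bases: ACCGTGAAGGACCTTATGC → Tm = 58°C (< 60°C)
First 20 bases: ACCGTGAAGGACCTTATGCG → Tm = 62°C (≥ 60°C)
Since every base adds ≥2°C, Tm only increases with n, so the threshold is first crossed at n = 20.

n = 20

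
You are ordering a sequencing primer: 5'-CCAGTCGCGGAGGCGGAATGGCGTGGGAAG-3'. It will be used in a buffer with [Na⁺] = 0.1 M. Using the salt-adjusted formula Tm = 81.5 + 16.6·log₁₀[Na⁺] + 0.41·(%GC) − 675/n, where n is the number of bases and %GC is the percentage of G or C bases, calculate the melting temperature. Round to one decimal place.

71.1°C

Length n = 30. Counting bases: A=6, T=3, G=15, C=6
G+C = 21, so %GC = 21/30 × 100 = 70%
Salt term: 16.6 × (-1) = -16.6
GC term: 0.41 × 70 = 28.7; length term: −675/30 = −22.5
Tm = 81.5 + (-16.6) + 28.7 − 22.5 = 71.1 → 71.1°C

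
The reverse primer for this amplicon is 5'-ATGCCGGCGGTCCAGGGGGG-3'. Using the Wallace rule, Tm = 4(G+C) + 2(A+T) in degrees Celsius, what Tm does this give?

72°C

Base counts: T=2, C=5, A=2, G=11
A+T = 4, G+C = 16
Tm = 2(4) + 4(16) = 8 + 64 = 72°C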